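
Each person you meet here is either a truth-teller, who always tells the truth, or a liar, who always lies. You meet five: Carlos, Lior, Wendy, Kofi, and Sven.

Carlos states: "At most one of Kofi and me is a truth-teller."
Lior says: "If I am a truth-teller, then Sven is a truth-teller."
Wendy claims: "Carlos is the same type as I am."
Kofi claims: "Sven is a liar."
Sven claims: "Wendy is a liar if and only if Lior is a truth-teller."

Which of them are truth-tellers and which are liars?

Consider Carlos. Suppose Carlos is a liar.
Then Carlos's own statement would have to be false, but it can't be — contradiction.
So Carlos is a truth-teller.
Consider Lior. Suppose Lior is a liar.
Then Lior's own statement would have to be false, but it can't be — contradiction.
So Lior is a truth-teller.
Consider Wendy. Suppose Wendy is a truth-teller.
Then no assignment of the remaining roles makes every statement match its speaker's type — contradiction.
So Wendy is a liar.
With that fixed, Sven's statement is true, so Sven is a truth-teller.
With that fixed, Kofi's statement is false, so Kofi is a liar.

Carlos: truth-teller, Lior: truth-teller, Wendy: liar, Kofi: liar, Sven: truth-teller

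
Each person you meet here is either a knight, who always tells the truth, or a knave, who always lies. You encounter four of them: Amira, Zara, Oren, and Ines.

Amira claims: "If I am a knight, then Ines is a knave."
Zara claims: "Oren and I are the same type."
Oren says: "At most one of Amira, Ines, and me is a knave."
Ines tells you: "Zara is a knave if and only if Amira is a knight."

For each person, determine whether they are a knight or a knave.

Consider Amira. Suppose Amira is a knave.
Then Amira's own statement would have to be false, but it can't be — contradiction.
So Amira is a knight.
Consider Zara. Suppose Zara is a knave.
Then no assignment of the remaining roles makes every statement match its speaker's type — contradiction.
So Zara is a knight.
With that fixed, Ines's statement is false, so Ines is a knave.
Consider Oren. Suppose Oren is a knave.
Then Zara's statement comes out false, contradicting Zara being a knight.
So Oren is a knight.

Amira: knight, Zara: knight, Oren: knight, Ines: knave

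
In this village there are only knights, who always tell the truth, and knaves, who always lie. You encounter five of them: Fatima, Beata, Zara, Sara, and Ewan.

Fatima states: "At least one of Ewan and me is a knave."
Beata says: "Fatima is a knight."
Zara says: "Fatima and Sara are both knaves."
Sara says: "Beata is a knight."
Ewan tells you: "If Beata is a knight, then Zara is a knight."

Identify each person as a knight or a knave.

Fatima: knight, Beata: knight, Zara: knave, Sara: knight, Ewan: knave

Consider Fatima. Suppose Fatima is a knave.
Then Fatima's own statement would have to be false, but it can't be — contradiction.
So Fatima is a knight.
With that fixed, Beata's statement is true, so Beata is a knight.
With that fixed, Zara's statement is false, so Zara is a knave.
With that fixed, Sara's statement is true, so Sara is a knight.
With that fixed, Ewan's statement is false, so Ewan is a knave.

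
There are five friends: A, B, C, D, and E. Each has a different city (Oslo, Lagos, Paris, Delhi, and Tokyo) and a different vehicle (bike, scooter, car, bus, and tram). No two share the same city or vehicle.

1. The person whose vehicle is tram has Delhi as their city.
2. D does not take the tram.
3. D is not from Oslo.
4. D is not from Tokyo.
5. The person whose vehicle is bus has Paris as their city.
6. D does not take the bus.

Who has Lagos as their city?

With clues 1–6, A, B, C, and E are impossible for the one with city Lagos.
That leaves D.

D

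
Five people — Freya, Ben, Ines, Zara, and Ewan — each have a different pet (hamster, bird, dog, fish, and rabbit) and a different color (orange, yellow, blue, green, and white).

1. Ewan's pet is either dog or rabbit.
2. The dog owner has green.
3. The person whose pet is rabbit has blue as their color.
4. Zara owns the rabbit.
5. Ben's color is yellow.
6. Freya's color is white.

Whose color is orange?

With clues 1–3, Ewan is impossible for the one with color orange.
With clues 1–4, Zara is impossible for the one with color orange.
With clues 1–5, Ben is impossible for the one with color orange.
With clues 1–6, Freya is impossible for the one with color orange.
That leaves Ines.

Ines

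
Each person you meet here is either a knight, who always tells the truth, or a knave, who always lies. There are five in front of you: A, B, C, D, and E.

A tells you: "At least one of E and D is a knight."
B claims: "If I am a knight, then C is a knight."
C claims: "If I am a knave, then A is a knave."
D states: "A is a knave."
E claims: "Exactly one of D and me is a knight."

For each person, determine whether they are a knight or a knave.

Consider A. Suppose A is a knave.
Then no assignment of the remaining roles makes every statement match its speaker's type — contradiction.
So A is a knight.
With that fixed, D's statement is false, so D is a knave.
Consider B. Suppose B is a knave.
Then B's own statement would have to be false, but it can't be — contradiction.
So B is a knight.
Consider C. Suppose C is a knave.
Then B's statement comes out false, contradicting B being a knight.
So C is a knight.
Consider E. Suppose E is a knave.
Then A's statement comes out false, contradicting A being a knight.
So E is a knight.

A: knight, B: knight, C: knight, D: knave, E: knight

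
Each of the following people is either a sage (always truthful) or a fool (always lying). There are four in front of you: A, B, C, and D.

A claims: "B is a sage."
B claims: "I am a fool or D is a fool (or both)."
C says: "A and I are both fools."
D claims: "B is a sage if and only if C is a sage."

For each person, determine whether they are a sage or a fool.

A: sage, B: sage, C: fool, D: fool

Consider A. Suppose A is a fool.
Then whichever role C has, C's statement has the wrong truth value — contradiction.
So A is a sage.
With that fixed, C's statement is false, so C is a fool.
Consider B. Suppose B is a fool.
Then A's statement comes out false, contradicting A being a sage.
So B is a sage.
With that fixed, D's statement is false, so D is a fool.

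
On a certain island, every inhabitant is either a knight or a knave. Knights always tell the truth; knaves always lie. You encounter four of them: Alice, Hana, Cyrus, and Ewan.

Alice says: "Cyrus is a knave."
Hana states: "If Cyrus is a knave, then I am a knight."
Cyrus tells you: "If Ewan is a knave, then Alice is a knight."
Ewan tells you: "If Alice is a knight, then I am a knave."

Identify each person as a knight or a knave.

Alice: knave, Hana: knight, Cyrus: knight, Ewan: knight

Consider Alice. Suppose Alice is a knight.
Then whichever role Ewan has, Ewan's statement has the wrong truth value — contradiction.
So Alice is a knave.
With that fixed, Ewan's statement is true, so Ewan is a knight.
With that fixed, Cyrus's statement is true, so Cyrus is a knight.
With that fixed, Hana's statement is true, so Hana is a knight.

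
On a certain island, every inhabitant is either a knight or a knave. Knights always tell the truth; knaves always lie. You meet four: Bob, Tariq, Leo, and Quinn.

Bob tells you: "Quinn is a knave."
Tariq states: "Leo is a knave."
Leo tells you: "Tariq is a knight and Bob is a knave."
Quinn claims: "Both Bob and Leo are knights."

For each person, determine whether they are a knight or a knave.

Bob: knight, Tariq: knight, Leo: knave, Quinn: knave

Consider Bob. Suppose Bob is a knave.
Then no assignment of the remaining roles makes every statement match its speaker's type — contradiction.
So Bob is a knight.
With that fixed, Leo's statement is false, so Leo is a knave.
With that fixed, Quinn's statement is false, so Quinn is a knave.
With that fixed, Tariq's statement is true, so Tariq is a knight.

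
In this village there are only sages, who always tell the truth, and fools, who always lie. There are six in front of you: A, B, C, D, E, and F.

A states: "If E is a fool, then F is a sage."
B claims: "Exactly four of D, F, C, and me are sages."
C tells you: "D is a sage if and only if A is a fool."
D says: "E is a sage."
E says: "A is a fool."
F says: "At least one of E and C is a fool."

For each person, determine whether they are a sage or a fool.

Consider A. Suppose A is a fool.
Then no assignment of the remaining roles makes every statement match its speaker's type — contradiction.
So A is a sage.
With that fixed, E's statement is false, so E is a fool.
With that fixed, F's statement is true, so F is a sage.
With that fixed, D's statement is false, so D is a fool.
With that fixed, B's statement is false, so B is a fool.
With that fixed, C's statement is true, so C is a sage.

A: sage, B: fool, C: sage, D: fool, E: fool, F: sage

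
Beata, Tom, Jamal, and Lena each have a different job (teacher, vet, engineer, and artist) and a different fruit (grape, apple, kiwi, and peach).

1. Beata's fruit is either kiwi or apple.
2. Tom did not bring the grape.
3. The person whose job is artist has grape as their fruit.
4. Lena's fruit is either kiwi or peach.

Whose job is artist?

With clues 1–3, Beata and Tom are impossible for the one with job artist.
With clues 1–4, Lena is impossible for the one with job artist.
That leaves Jamal.

Jamal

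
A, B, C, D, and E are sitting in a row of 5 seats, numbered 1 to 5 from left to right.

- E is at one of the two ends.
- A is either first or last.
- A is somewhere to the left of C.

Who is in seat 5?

With clues 1–2, B, C, and D are ruled out for seat 5.
With clues 1–3, A is ruled out for seat 5.
So seat 5 is E.

E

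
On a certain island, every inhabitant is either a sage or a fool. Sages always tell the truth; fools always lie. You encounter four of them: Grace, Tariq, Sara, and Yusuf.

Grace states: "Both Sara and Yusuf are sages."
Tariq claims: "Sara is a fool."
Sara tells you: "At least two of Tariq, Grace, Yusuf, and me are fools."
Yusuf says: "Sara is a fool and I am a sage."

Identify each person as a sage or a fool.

Grace: fool, Tariq: fool, Sara: sage, Yusuf: fool

Consider Grace. Suppose Grace is a sage.
Then no assignment of the remaining roles makes every statement match its speaker's type — contradiction.
So Grace is a fool.
Consider Tariq. Suppose Tariq is a sage.
Then no assignment of the remaining roles makes every statement match its speaker's type — contradiction.
So Tariq is a fool.
With that fixed, Sara's statement is true, so Sara is a sage.
With that fixed, Yusuf's statement is false, so Yusuf is a fool.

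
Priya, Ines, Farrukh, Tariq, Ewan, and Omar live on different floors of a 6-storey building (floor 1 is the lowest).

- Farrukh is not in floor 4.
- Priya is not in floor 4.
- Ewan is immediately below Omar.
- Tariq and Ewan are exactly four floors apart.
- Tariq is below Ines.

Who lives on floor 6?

With clues 1–3, Ewan is ruled out for floor 6.
With clues 1–4, Ines is ruled out for floor 6.
With clues 1–5, Farrukh, Priya, and Tariq are ruled out for floor 6.
So floor 6 is Omar.

Omar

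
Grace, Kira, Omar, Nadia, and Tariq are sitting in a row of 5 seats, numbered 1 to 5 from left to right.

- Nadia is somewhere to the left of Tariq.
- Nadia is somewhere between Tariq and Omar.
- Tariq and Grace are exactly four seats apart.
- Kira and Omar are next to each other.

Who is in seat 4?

Nadia

With clues 1–2, Omar is ruled out for seat 4.
With clues 1–3, Grace and Tariq are ruled out for seat 4.
With clues 1–4, Kira is ruled out for seat 4.
So seat 4 is Nadia.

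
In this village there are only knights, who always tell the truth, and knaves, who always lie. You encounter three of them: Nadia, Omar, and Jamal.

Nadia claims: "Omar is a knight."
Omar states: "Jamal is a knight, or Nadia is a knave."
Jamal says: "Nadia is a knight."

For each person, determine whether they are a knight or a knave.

Consider Nadia. Suppose Nadia is a knave.
Then no assignment of the remaining roles makes every statement match its speaker's type — contradiction.
So Nadia is a knight.
With that fixed, Jamal's statement is true, so Jamal is a knight.
With that fixed, Omar's statement is true, so Omar is a knight.

Nadia: knight, Omar: knight, Jamal: knight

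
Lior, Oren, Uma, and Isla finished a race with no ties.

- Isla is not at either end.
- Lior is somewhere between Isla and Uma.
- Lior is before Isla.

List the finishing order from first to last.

From clue 1: Isla is in {2,3}.
From clues 1–2: Lior is in {2,3}.
From clues 1–3: Uma → place 1, Lior → place 2, Isla → place 3, Oren → place 4.

Uma, Lior, Isla, Oren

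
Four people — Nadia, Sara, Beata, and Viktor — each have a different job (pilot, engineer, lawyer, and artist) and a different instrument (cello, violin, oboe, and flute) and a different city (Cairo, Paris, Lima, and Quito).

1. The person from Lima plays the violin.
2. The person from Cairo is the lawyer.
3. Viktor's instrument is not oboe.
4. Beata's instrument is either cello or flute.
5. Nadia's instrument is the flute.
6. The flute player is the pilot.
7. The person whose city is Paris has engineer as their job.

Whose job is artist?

With clues 1–6, Nadia is impossible for the one with job artist.
With clues 1–7, Beata and Sara are impossible for the one with job artist.
That leaves Viktor.

Viktor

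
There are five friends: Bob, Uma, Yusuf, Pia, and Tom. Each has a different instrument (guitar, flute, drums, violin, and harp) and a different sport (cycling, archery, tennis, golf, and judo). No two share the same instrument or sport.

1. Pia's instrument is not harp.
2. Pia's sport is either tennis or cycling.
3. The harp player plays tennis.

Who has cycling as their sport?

Pia

With clues 1–3, Bob, Tom, Uma, and Yusuf are impossible for the one with sport cycling.
That leaves Pia.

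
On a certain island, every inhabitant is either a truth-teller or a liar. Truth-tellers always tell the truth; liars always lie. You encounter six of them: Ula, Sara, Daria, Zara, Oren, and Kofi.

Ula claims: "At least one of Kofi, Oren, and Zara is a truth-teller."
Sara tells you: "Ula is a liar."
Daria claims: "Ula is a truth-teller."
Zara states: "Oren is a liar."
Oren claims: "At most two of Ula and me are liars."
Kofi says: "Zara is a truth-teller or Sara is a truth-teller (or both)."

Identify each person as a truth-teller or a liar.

Ula: truth-teller, Sara: liar, Daria: truth-teller, Zara: liar, Oren: truth-teller, Kofi: liar

Regardless of anyone's role, Oren's statement is true, so Oren is a truth-teller.
With that fixed, Ula's statement is true, so Ula is a truth-teller.
With that fixed, Sara's statement is false, so Sara is a liar.
With that fixed, Daria's statement is true, so Daria is a truth-teller.
With that fixed, Zara's statement is false, so Zara is a liar.
With that fixed, Kofi's statement is false, so Kofi is a liar.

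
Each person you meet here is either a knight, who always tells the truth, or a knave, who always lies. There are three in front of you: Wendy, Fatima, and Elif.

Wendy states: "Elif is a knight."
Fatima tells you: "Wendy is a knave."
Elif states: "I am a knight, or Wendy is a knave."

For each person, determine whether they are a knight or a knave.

Wendy: knight, Fatima: knave, Elif: knight

Consider Wendy. Suppose Wendy is a knave.
Then no assignment of the remaining roles makes every statement match its speaker's type — contradiction.
So Wendy is a knight.
With that fixed, Fatima's statement is false, so Fatima is a knave.
Consider Elif. Suppose Elif is a knave.
Then Wendy's statement comes out false, contradicting Wendy being a knight.
So Elif is a knight.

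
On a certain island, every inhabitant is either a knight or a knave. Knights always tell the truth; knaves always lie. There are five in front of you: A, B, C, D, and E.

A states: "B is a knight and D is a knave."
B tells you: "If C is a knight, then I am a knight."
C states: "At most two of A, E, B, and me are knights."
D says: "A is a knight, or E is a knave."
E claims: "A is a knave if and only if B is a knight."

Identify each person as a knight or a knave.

A: knave, B: knave, C: knight, D: knight, E: knave

Consider A. Suppose A is a knight.
Then no assignment of the remaining roles makes every statement match its speaker's type — contradiction.
So A is a knave.
Consider B. Suppose B is a knight.
Then no assignment of the remaining roles makes every statement match its speaker's type — contradiction.
So B is a knave.
With that fixed, C's statement is true, so C is a knight.
With that fixed, E's statement is false, so E is a knave.
With that fixed, D's statement is true, so D is a knight.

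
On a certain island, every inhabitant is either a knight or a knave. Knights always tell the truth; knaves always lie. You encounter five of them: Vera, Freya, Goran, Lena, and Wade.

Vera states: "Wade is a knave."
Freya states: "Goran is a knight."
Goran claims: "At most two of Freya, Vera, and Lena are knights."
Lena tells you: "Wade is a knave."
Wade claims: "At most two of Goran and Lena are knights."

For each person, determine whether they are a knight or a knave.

Vera: knave, Freya: knight, Goran: knight, Lena: knave, Wade: knight

Regardless of anyone's role, Wade's statement is true, so Wade is a knight.
With that fixed, Vera's statement is false, so Vera is a knave.
With that fixed, Goran's statement is true, so Goran is a knight.
With that fixed, Lena's statement is false, so Lena is a knave.
With that fixed, Freya's statement is true, so Freya is a knight.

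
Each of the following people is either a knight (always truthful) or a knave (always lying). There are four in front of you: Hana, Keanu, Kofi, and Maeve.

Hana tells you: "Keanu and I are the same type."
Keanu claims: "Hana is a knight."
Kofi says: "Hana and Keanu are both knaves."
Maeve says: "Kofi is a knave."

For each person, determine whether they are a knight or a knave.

Consider Hana. Suppose Hana is a knave.
Then no assignment of the remaining roles makes every statement match its speaker's type — contradiction.
So Hana is a knight.
With that fixed, Keanu's statement is true, so Keanu is a knight.
With that fixed, Kofi's statement is false, so Kofi is a knave.
With that fixed, Maeve's statement is true, so Maeve is a knight.

Hana: knight, Keanu: knight, Kofi: knave, Maeve: knight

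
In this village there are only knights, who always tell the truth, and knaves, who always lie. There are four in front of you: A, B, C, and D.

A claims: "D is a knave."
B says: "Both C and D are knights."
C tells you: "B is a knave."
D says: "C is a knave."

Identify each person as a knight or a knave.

Consider A. Suppose A is a knave.
Then no assignment of the remaining roles makes every statement match its speaker's type — contradiction.
So A is a knight.
Consider B. Suppose B is a knight.
Then no assignment of the remaining roles makes every statement match its speaker's type — contradiction.
So B is a knave.
With that fixed, C's statement is true, so C is a knight.
With that fixed, D's statement is false, so D is a knave.

A: knight, B: knave, C: knight, D: knave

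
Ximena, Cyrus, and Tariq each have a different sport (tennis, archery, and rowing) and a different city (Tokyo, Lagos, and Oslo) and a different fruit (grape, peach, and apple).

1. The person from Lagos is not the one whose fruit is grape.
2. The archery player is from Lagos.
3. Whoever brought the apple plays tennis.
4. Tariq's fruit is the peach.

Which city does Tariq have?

Lagos

With clues 1–4, Oslo and Tokyo are impossible for Tariq's city.
That leaves Lagos.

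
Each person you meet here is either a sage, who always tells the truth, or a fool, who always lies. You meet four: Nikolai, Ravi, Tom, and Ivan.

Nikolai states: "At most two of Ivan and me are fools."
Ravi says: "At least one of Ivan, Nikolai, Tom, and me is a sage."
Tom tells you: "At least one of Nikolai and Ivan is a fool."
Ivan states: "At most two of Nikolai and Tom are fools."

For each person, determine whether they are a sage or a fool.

Regardless of anyone's role, Nikolai's statement is true, so Nikolai is a sage.
With that fixed, Ravi's statement is true, so Ravi is a sage.
With that fixed, Ivan's statement is true, so Ivan is a sage.
With that fixed, Tom's statement is false, so Tom is a fool.

Nikolai: sage, Ravi: sage, Tom: fool, Ivan: sage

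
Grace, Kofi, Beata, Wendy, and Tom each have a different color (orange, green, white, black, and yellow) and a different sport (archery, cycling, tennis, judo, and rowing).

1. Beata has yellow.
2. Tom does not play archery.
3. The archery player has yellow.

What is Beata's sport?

archery

With clues 1–3, cycling, judo, rowing, and tennis are impossible for Beata's sport.
That leaves archery.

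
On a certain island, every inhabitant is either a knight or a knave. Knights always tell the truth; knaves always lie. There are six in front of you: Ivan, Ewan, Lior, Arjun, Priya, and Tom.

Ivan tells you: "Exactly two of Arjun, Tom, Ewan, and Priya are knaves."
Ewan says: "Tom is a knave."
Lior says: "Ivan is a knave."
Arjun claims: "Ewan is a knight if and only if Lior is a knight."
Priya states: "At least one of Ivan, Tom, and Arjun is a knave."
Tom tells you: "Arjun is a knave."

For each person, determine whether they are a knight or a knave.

Consider Ivan. Suppose Ivan is a knight.
Then no assignment of the remaining roles makes every statement match its speaker's type — contradiction.
So Ivan is a knave.
With that fixed, Lior's statement is true, so Lior is a knight.
With that fixed, Priya's statement is true, so Priya is a knight.
Consider Ewan. Suppose Ewan is a knave.
Then no assignment of the remaining roles makes every statement match its speaker's type — contradiction.
So Ewan is a knight.
With that fixed, Arjun's statement is true, so Arjun is a knight.
With that fixed, Tom's statement is false, so Tom is a knave.

Ivan: knave, Ewan: knight, Lior: knight, Arjun: knight, Priya: knight, Tom: knave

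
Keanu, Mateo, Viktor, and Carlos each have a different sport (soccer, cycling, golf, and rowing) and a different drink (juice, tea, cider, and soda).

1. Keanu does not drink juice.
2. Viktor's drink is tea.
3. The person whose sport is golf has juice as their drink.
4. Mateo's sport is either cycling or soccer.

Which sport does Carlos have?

golf

With clues 1–4, cycling, rowing, and soccer are impossible for Carlos's sport.
That leaves golf.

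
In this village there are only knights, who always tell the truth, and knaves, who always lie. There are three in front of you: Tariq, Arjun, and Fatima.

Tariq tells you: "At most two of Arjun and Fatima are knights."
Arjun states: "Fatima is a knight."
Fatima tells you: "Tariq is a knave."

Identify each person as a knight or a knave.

Regardless of anyone's role, Tariq's statement is true, so Tariq is a knight.
With that fixed, Fatima's statement is false, so Fatima is a knave.
With that fixed, Arjun's statement is false, so Arjun is a knave.

Tariq: knight, Arjun: knave, Fatima: knave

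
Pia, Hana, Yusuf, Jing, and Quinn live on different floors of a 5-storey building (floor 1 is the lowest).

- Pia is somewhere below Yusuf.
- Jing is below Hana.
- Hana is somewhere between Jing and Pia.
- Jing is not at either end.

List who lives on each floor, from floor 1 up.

From clue 1: Pia is in {1,2,3,4}.
From clues 1–3: Pia is in {3,4}.
From clues 1–4: Quinn → floor 1, Jing → floor 2, Hana → floor 3, Pia → floor 4, Yusuf → floor 5.

Quinn, Jing, Hana, Pia, Yusuf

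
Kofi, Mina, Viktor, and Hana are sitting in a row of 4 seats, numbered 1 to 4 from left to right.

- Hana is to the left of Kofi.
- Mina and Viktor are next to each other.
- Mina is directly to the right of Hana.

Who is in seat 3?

Viktor

With clues 1–2, Kofi is ruled out for seat 3.
With clues 1–3, Hana and Mina are ruled out for seat 3.
So seat 3 is Viktor.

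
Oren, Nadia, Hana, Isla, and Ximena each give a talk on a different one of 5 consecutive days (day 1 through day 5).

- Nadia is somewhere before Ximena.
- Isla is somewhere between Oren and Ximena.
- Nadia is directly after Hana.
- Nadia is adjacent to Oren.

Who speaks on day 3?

With clues 1–3, Isla is ruled out for day 3.
With clues 1–4, Hana, Nadia, and Ximena are ruled out for day 3.
So day 3 is Oren.

Oren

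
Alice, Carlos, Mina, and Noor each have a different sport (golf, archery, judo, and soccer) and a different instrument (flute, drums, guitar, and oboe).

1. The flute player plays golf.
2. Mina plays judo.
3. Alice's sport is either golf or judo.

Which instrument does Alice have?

With clues 1–3, drums, guitar, and oboe are impossible for Alice's instrument.
That leaves flute.

flute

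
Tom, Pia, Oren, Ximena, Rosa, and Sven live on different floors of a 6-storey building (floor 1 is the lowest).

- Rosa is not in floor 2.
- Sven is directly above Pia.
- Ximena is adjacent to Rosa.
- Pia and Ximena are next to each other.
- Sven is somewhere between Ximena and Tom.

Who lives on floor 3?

Pia

With clues 1–4, Oren, Sven, Tom, and Ximena are ruled out for floor 3.
With clues 1–5, Rosa is ruled out for floor 3.
So floor 3 is Pia.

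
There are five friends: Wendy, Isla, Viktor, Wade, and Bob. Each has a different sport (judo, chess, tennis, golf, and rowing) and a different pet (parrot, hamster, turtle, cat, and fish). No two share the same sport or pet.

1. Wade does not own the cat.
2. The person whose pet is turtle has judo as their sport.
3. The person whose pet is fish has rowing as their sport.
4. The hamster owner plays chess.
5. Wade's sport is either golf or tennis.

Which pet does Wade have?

Clue 1 rules out cat for Wade's pet.
With clues 1–5, fish, hamster, and turtle are impossible for Wade's pet.
That leaves parrot.

parrot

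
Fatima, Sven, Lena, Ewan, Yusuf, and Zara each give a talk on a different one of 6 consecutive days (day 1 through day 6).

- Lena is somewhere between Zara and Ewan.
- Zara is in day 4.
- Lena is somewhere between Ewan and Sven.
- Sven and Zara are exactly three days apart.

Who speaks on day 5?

With clues 1–2, Ewan and Zara are ruled out for day 5.
With clues 1–4, Fatima, Sven, and Yusuf are ruled out for day 5.
So day 5 is Lena.

Lena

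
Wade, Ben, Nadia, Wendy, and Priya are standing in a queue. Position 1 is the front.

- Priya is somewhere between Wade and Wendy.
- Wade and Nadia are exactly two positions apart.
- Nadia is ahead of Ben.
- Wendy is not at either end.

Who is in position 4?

Wendy

With clues 1–3, Nadia is ruled out for position 4.
With clues 1–4, Ben, Priya, and Wade are ruled out for position 4.
So position 4 is Wendy.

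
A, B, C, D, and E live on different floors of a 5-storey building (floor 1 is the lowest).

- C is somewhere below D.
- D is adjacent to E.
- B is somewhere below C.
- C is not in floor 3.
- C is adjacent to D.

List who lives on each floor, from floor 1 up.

B, C, D, E, A

From clue 1: C is in {1,2,3,4}.
From clues 1–2: C is in {1,2,3}.
From clues 1–3: B is in {1,2}.
From clues 1–4: B → floor 1, C → floor 2.
From clues 1–5: D → floor 3, E → floor 4, A → floor 5.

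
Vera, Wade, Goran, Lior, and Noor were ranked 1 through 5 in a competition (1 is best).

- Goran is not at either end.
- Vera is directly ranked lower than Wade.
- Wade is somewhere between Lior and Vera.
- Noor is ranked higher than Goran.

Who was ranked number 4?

Wade

With clues 1–3, Lior and Noor are ruled out for rank 4.
With clues 1–4, Goran and Vera are ruled out for rank 4.
So rank 4 is Wade.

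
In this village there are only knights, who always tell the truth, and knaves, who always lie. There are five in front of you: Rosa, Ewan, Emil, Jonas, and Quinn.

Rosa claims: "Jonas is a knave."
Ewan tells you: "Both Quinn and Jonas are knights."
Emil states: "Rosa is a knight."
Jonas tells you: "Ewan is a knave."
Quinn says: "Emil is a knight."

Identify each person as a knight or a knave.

Consider Rosa. Suppose Rosa is a knight.
Then no assignment of the remaining roles makes every statement match its speaker's type — contradiction.
So Rosa is a knave.
With that fixed, Emil's statement is false, so Emil is a knave.
With that fixed, Quinn's statement is false, so Quinn is a knave.
With that fixed, Ewan's statement is false, so Ewan is a knave.
With that fixed, Jonas's statement is true, so Jonas is a knight.

Rosa: knave, Ewan: knave, Emil: knave, Jonas: knight, Quinn: knave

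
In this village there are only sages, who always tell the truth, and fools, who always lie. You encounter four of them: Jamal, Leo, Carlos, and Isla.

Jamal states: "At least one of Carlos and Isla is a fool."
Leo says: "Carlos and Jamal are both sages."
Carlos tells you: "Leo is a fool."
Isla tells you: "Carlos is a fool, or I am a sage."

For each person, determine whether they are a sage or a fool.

Consider Jamal. Suppose Jamal is a sage.
Then no assignment of the remaining roles makes every statement match its speaker's type — contradiction.
So Jamal is a fool.
With that fixed, Leo's statement is false, so Leo is a fool.
With that fixed, Carlos's statement is true, so Carlos is a sage.
Consider Isla. Suppose Isla is a fool.
Then Jamal's statement comes out true, contradicting Jamal being a fool.
So Isla is a sage.

Jamal: fool, Leo: fool, Carlos: sage, Isla: sage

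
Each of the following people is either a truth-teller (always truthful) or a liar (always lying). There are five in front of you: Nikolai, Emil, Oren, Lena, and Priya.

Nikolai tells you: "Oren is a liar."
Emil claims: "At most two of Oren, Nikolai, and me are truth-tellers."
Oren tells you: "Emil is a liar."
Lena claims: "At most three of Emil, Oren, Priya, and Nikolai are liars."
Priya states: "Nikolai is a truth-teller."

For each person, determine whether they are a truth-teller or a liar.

Consider Nikolai. Suppose Nikolai is a liar.
Then no assignment of the remaining roles makes every statement match its speaker's type — contradiction.
So Nikolai is a truth-teller.
With that fixed, Lena's statement is true, so Lena is a truth-teller.
With that fixed, Priya's statement is true, so Priya is a truth-teller.
Consider Emil. Suppose Emil is a liar.
Then Emil's own statement would have to be false, but it can't be — contradiction.
So Emil is a truth-teller.
With that fixed, Oren's statement is false, so Oren is a liar.

Nikolai: truth-teller, Emil: truth-teller, Oren: liar, Lena: truth-teller, Priya: truth-teller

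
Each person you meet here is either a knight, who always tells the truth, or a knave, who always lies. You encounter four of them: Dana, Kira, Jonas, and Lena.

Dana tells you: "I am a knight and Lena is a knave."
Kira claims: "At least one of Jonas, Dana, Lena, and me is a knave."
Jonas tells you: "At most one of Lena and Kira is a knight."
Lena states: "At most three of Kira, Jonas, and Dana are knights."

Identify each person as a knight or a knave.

Dana: knave, Kira: knight, Jonas: knave, Lena: knight

Regardless of anyone's role, Lena's statement is true, so Lena is a knight.
With that fixed, Dana's statement is false, so Dana is a knave.
With that fixed, Kira's statement is true, so Kira is a knight.
With that fixed, Jonas's statement is false, so Jonas is a knave.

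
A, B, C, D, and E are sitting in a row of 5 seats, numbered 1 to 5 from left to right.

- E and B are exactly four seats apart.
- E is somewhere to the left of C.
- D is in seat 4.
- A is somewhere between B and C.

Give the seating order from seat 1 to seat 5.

E, C, A, D, B

From clue 1: B is in {1,5}.
From clues 1–2: E → seat 1, B → seat 5.
From clues 1–3: D → seat 4.
From clues 1–4: C → seat 2, A → seat 3.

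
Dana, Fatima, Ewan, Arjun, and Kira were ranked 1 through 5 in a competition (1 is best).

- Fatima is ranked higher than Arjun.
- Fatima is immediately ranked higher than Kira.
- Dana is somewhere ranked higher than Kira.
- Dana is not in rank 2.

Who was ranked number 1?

Dana

With clue 1, Arjun is ruled out for rank 1.
With clues 1–2, Kira is ruled out for rank 1.
With clues 1–3, Fatima is ruled out for rank 1.
With clues 1–4, Ewan is ruled out for rank 1.
So rank 1 is Dana.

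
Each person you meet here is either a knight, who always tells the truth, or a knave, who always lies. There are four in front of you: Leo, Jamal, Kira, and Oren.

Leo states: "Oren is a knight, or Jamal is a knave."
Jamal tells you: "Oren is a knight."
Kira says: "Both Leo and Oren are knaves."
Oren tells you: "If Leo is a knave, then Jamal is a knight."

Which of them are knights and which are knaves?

Consider Leo. Suppose Leo is a knave.
Then no assignment of the remaining roles makes every statement match its speaker's type — contradiction.
So Leo is a knight.
With that fixed, Kira's statement is false, so Kira is a knave.
With that fixed, Oren's statement is true, so Oren is a knight.
With that fixed, Jamal's statement is true, so Jamal is a knight.

Leo: knight, Jamal: knight, Kira: knave, Oren: knight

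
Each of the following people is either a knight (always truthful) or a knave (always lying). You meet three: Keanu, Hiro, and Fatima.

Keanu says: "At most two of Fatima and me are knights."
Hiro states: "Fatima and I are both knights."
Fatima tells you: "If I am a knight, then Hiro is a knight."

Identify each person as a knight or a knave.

Keanu: knight, Hiro: knight, Fatima: knight

Regardless of anyone's role, Keanu's statement is true, so Keanu is a knight.
Consider Hiro. Suppose Hiro is a knave.
Then whichever role Fatima has, Fatima's statement has the wrong truth value — contradiction.
So Hiro is a knight.
With that fixed, Fatima's statement is true, so Fatima is a knight.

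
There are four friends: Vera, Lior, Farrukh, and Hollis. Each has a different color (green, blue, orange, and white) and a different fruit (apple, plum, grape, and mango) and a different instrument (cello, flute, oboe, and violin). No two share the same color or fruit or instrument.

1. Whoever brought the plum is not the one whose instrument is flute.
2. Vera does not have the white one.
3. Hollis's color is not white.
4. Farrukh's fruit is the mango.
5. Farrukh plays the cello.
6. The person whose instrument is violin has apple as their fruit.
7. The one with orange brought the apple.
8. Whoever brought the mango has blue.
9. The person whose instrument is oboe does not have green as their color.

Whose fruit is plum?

With clues 1–4, Farrukh is impossible for the one with fruit plum.
With clues 1–9, Hollis and Vera are impossible for the one with fruit plum.
That leaves Lior.

Lior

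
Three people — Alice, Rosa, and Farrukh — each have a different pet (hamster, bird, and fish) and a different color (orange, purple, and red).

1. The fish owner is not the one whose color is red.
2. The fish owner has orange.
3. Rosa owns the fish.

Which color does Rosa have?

orange

With clues 1–3, purple and red are impossible for Rosa's color.
That leaves orange.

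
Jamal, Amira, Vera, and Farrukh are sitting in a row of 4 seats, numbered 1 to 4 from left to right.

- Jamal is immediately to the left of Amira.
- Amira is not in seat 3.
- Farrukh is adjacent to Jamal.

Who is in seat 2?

Farrukh

With clues 1–2, Jamal is ruled out for seat 2.
With clues 1–3, Amira and Vera are ruled out for seat 2.
So seat 2 is Farrukh.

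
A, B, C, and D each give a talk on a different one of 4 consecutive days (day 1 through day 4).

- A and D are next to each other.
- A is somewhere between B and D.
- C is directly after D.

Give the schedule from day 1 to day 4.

B, A, D, C

From clues 1–2: A is in {2,3}.
From clues 1–3: B → day 1, A → day 2, D → day 3, C → day 4.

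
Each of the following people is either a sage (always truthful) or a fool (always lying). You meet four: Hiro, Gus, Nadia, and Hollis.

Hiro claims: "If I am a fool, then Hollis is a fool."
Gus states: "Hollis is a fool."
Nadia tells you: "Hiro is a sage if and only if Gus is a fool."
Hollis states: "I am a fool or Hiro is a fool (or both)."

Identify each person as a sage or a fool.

Consider Hiro. Suppose Hiro is a sage.
Then whichever role Hollis has, Hollis's statement has the wrong truth value — contradiction.
So Hiro is a fool.
With that fixed, Hollis's statement is true, so Hollis is a sage.
With that fixed, Gus's statement is false, so Gus is a fool.
With that fixed, Nadia's statement is false, so Nadia is a fool.

Hiro: fool, Gus: fool, Nadia: fool, Hollis: sage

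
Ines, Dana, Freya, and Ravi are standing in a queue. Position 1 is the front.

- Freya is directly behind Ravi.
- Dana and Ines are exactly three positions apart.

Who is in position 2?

Ravi

With clues 1–2, Dana, Freya, and Ines are ruled out for position 2.
So position 2 is Ravi.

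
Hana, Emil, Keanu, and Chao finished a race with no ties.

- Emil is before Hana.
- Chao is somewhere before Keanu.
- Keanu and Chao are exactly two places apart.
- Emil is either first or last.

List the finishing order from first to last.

Emil, Chao, Hana, Keanu

From clue 1: Hana is in {2,3,4}.
From clues 1–3: Hana is in {3,4}.
From clues 1–4: Emil → place 1, Chao → place 2, Hana → place 3, Keanu → place 4.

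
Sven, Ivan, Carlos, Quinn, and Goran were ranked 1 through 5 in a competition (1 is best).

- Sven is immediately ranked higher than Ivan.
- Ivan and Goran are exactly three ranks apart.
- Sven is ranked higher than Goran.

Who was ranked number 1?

With clue 1, Ivan is ruled out for rank 1.
With clues 1–3, Carlos, Goran, and Quinn are ruled out for rank 1.
So rank 1 is Sven.

Sven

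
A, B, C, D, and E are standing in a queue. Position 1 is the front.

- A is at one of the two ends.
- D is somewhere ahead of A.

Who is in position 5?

With clues 1–2, B, C, D, and E are ruled out for position 5.
So position 5 is A.

A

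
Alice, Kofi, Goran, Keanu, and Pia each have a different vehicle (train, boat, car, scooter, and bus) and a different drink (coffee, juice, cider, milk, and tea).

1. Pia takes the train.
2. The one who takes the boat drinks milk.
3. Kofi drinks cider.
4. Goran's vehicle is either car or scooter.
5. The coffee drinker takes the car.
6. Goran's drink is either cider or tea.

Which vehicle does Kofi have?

Clue 1 rules out train for Kofi's vehicle.
With clues 1–3, boat is impossible for Kofi's vehicle.
With clues 1–5, car is impossible for Kofi's vehicle.
With clues 1–6, scooter is impossible for Kofi's vehicle.
That leaves bus.

bus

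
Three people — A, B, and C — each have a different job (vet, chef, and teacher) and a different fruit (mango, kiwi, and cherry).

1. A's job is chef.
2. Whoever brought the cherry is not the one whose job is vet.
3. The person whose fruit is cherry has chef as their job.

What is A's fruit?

cherry

With clues 1–3, kiwi and mango are impossible for A's fruit.
That leaves cherry.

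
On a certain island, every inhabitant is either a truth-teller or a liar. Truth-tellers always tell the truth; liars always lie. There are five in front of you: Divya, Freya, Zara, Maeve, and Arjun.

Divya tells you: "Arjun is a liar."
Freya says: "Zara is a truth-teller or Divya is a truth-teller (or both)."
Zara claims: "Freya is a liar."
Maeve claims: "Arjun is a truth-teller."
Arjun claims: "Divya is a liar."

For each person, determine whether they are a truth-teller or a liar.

Divya: truth-teller, Freya: truth-teller, Zara: liar, Maeve: liar, Arjun: liar

Consider Divya. Suppose Divya is a liar.
Then no assignment of the remaining roles makes every statement match its speaker's type — contradiction.
So Divya is a truth-teller.
With that fixed, Freya's statement is true, so Freya is a truth-teller.
With that fixed, Zara's statement is false, so Zara is a liar.
With that fixed, Arjun's statement is false, so Arjun is a liar.
With that fixed, Maeve's statement is false, so Maeve is a liar.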